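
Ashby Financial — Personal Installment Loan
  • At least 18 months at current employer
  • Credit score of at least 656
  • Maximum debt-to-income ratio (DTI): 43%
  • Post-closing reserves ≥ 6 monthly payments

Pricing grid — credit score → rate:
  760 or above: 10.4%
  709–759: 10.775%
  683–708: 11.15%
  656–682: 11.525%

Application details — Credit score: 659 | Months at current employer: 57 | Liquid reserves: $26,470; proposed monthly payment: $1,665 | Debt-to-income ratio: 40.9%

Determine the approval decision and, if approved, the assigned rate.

Credit score 659 ≥ 656 (meets minimum)
DTI 40.9% is within the 43% limit
Reserves: 26,470 ÷ 1,665 = 15.9 months (meets 6-month minimum)
Employment 57 ≥ 18 months
All requirements met. Score 659 falls in the 656–682 tier → 11.525%.

Approved at 11.525%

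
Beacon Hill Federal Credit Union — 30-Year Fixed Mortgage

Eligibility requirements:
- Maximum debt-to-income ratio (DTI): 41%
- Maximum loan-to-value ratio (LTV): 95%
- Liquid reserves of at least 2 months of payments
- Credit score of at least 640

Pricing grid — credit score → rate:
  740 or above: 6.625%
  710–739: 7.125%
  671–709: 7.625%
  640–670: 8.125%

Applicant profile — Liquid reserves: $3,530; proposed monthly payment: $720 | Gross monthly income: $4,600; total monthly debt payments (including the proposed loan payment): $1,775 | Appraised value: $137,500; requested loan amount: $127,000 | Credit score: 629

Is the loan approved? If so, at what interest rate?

Credit score 629 < 640 (below minimum)
Loan-to-value = 127,000/137,500 = 92.4% — pass (95% max)
Liquid reserves cover 3,530/720 = 4.9 months — ≥ 2 required
DTI = 1,775/4,600 = 38.6% ≤ 41%
Not all requirements met → denied.

Denied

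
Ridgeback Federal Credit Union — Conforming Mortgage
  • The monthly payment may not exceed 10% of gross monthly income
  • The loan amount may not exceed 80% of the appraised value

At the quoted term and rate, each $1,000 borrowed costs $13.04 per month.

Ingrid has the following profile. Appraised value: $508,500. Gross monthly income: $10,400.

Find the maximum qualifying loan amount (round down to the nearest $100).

Payment cap: 10% × $10,400 = $1,040/month.
At $13.04 per $1,000, that supports 1,040/13.04 × 1,000 ≈ $79,754 → $79,700.
LTV cap: 80% × $508,500 = $406,800 → $406,800.
Binding constraint: payment-to-income.

$79,700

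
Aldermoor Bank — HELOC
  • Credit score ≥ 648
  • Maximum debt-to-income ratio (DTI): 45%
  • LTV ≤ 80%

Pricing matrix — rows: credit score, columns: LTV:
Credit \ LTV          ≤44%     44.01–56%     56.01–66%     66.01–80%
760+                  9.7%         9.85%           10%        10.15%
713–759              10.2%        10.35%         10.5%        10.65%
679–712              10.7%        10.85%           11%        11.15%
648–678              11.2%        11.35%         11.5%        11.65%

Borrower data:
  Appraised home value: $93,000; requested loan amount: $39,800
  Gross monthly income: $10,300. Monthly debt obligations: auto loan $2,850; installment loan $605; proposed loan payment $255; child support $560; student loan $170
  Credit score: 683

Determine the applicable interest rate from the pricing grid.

10.7%

Credit score 683 ≥ 648; Total monthly debts = (2,850 + 605 + 255 + 560 + 170) = 4,440. DTI = 4,440/10,300 = 43.1% ≤ 45%
LTV: 39,800 ÷ 93,000 = 42.8%, within 80% cap
Row: 683 falls in 679–712. Column: 42.8% falls in ≤44%. Rate = 10.7%.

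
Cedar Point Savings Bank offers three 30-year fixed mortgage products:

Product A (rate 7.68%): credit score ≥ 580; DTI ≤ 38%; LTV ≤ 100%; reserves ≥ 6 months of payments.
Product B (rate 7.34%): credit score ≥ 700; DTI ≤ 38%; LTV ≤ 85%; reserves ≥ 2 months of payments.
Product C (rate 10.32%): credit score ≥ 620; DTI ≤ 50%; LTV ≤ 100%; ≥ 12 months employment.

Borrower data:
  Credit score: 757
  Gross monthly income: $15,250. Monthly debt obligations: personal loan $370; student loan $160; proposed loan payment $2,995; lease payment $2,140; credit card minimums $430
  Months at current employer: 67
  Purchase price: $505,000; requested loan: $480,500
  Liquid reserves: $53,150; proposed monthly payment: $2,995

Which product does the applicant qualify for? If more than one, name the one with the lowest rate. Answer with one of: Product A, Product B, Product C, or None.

Total debts = (370 + 160 + 2,995 + 2,140 + 430) = 6,095; DTI = 6,095/15,250 = 40%.
LTV = 480,500/505,000 = 95.1%.
Reserves = 53,150/2,995 = 17.7 months.
Product A: score 757 ≥ 580; DTI 40% > 38%; LTV 95.1% ≤ 100%; reserves 17.7 ≥ 6 mo → does not qualify.
Product B: score 757 ≥ 700; DTI 40% > 38%; LTV 95.1% > 85%; reserves 17.7 ≥ 2 mo → does not qualify.
Product C: score 757 ≥ 620; DTI 40% ≤ 50%; LTV 95.1% ≤ 100%; employment 67 ≥ 12 mo → qualifies.

Product C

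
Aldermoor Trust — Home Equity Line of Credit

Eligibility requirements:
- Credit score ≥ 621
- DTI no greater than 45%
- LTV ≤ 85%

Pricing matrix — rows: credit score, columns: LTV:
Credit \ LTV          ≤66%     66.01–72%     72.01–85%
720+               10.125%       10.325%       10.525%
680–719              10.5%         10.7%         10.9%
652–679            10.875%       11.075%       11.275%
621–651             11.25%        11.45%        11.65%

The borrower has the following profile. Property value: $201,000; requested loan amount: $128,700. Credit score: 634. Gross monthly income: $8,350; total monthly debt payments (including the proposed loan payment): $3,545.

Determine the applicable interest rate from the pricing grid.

11.25%

Credit score 634 ≥ 621; Debt-to-income = 3,545/8,350 = 42.5% — meets 45% limit
LTV: 128,700 ÷ 201,000 = 64%, within 85% cap
Credit 634 → row 621–651; LTV 64% → column ≤66%. Grid cell → 11.25%.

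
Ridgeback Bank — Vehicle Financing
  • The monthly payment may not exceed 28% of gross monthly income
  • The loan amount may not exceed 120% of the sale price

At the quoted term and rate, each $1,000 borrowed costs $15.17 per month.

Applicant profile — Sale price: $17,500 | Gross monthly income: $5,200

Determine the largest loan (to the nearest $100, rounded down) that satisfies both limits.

Payment cap: 28% × $5,200 = $1,456/month.
At $15.17 per $1,000, that supports 1,456/15.17 × 1,000 ≈ $95,978 → $95,900.
LTV cap: 120% × $17,500 = $21,000 → $21,000.
Binding constraint: loan-to-value.

$21,000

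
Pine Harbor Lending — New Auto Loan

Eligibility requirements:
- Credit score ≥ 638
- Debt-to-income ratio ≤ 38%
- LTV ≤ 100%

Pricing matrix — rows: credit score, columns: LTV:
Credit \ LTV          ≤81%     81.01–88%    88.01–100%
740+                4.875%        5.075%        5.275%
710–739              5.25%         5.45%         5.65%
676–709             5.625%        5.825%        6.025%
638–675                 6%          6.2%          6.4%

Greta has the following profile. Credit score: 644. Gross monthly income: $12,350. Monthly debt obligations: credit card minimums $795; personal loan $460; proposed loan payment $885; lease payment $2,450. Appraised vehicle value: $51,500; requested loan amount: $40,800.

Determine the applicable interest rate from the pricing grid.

Credit score 644 ≥ 638; Total monthly debts = (795 + 460 + 885 + 2,450) = 4,590. DTI = 4,590/12,350 = 37.2% ≤ 38%
LTV: 40,800 ÷ 51,500 = 79.2%, within 100% cap
Credit 644 → row 638–675; LTV 79.2% → column ≤81%. Grid cell → 6%.

6%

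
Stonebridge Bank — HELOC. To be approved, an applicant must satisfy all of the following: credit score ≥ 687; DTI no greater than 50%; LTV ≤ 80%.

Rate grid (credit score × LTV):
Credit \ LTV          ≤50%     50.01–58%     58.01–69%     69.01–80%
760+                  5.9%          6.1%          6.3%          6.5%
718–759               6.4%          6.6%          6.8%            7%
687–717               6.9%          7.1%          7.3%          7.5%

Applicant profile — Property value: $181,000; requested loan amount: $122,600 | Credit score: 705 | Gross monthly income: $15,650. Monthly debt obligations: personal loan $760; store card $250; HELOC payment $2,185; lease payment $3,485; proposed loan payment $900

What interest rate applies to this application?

7.3%

Credit score 705 ≥ 687; Total monthly debts = (760 + 250 + 2,185 + 3,485 + 900) = 7,580. DTI: 7,580 ÷ 15,650 = 48.4%, within the 50% cap
Loan-to-value = 122,600/181,000 = 67.7% — pass (80% max)
Credit 705 → row 687–717; LTV 67.7% → column 58.01–69%. Grid cell → 7.3%.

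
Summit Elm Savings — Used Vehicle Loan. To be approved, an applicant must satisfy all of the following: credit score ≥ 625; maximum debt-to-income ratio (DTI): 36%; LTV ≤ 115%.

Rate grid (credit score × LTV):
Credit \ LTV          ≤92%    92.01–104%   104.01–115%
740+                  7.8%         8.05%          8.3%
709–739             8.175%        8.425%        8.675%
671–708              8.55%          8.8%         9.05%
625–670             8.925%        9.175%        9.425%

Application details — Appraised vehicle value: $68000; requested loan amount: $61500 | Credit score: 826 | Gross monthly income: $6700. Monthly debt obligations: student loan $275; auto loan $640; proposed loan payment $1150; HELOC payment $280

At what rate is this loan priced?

Credit score 826 ≥ 625; Total monthly debts = (275 + 640 + 1,150 + 280) = 2,345. DTI: 2,345 ÷ 6,700 = 35%, within the 36% cap
LTV: 61,500 ÷ 68,000 = 90.4%, within 115% cap
Score 826 is in the 740+ band; LTV 90.4% is in the ≤92% band → 7.8%.

7.8%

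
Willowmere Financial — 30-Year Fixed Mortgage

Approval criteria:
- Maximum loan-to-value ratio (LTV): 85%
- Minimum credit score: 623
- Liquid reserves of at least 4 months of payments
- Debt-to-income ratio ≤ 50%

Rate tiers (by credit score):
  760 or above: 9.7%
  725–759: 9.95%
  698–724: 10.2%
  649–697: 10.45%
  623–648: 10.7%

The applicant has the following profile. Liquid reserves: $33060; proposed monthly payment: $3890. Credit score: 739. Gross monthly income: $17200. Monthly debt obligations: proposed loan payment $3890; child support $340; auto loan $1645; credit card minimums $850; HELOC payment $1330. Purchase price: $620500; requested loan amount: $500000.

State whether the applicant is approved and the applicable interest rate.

Credit score 739 ≥ 623 (meets minimum)
Total monthly debts = (3,890 + 340 + 1,645 + 850 + 1,330) = 8,055. DTI: 8,055 ÷ 17,200 = 46.8%, within the 50% cap
Reserves: 33,060 ÷ 3,890 = 8.5 months (meets 4-month minimum)
LTV = 500,000/620,500 = 80.6% ≤ 85%
All requirements met. Score 739 falls in the 725–759 tier → 9.95%.

Approved at 9.95%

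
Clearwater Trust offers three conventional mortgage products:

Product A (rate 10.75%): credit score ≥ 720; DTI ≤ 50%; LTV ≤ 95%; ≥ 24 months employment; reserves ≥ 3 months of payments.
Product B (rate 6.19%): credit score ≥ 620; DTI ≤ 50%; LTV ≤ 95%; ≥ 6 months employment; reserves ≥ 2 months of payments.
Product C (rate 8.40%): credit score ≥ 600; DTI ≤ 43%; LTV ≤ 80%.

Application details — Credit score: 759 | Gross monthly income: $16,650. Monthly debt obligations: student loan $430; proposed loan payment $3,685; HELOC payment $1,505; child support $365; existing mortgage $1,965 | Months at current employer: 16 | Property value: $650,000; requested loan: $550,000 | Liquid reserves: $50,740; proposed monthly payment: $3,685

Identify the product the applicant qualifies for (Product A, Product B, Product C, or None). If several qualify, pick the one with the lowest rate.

Product B

Total debts = (430 + 3,685 + 1,505 + 365 + 1,965) = 7,950; DTI = 7,950/16,650 = 47.7%.
LTV = 550,000/650,000 = 84.6%.
Reserves = 50,740/3,685 = 13.8 months.
Product A: score 759 ≥ 720; DTI 47.7% ≤ 50%; LTV 84.6% ≤ 95%; employment 16 < 24 mo; reserves 13.8 ≥ 3 mo → does not qualify.
Product B: score 759 ≥ 620; DTI 47.7% ≤ 50%; LTV 84.6% ≤ 95%; employment 16 ≥ 6 mo; reserves 13.8 ≥ 2 mo → qualifies.
Product C: score 759 ≥ 600; DTI 47.7% > 43%; LTV 84.6% > 80% → does not qualify.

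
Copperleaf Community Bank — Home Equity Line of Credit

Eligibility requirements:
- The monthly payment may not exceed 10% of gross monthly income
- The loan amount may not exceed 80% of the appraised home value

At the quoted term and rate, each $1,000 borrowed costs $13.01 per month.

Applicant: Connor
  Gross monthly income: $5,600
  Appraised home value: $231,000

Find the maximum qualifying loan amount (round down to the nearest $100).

$43,000

Payment cap: 10% × $5,600 = $560/month.
At $13.01 per $1,000, that supports 560/13.01 × 1,000 ≈ $43,043 → $43,000.
LTV cap: 80% × $231,000 = $184,800 → $184,800.
Binding constraint: payment-to-income.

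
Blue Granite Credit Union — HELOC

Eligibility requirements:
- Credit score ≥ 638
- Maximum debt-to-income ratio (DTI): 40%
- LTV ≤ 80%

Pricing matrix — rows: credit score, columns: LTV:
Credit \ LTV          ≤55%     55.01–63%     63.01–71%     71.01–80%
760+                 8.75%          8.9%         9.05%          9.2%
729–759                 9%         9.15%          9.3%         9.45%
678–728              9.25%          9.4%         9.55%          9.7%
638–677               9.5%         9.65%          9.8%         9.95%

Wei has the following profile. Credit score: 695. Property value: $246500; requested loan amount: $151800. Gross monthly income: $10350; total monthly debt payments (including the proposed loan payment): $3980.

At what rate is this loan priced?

9.4%

Credit score 695 ≥ 638; Debt-to-income = 3,980/10,350 = 38.5% — meets 40% limit
LTV = 151,800/246,500 = 61.6% ≤ 80%
Score 695 is in the 678–728 band; LTV 61.6% is in the 55.01–63% band → 9.4%.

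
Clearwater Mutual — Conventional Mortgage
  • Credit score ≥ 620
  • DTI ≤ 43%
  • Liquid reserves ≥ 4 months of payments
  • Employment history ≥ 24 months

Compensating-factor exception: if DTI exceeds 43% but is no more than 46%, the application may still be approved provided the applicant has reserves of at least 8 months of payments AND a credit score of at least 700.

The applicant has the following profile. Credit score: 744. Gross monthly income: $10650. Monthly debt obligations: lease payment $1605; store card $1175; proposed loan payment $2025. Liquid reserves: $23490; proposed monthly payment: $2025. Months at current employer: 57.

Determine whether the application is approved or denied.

Approved

Credit score 744 ≥ 620 (meets base)
Total debts = (1,605 + 1,175 + 2,025) = 4,805. DTI = 4,805/10,650 = 45.1% > 43% — standard DTI limit exceeded.
Reserves: 23,490 ÷ 2,025 = 11.6 months (meets 4-month minimum)
Employment 57 ≥ 24 months
45.1% falls in the override range (43%–46%), so the compensating-factor test applies.
Override check — reserves: 11.6 mo (ok); score: 744 (ok).
Both override conditions satisfied; DTI exception granted.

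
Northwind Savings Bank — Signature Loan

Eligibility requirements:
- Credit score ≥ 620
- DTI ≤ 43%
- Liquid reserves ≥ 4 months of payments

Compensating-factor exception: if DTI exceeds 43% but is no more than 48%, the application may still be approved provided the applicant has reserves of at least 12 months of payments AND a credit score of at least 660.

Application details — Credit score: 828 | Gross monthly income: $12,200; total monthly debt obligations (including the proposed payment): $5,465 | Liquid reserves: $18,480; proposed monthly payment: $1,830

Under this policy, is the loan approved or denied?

Credit score 828 ≥ 620 (meets base)
DTI: 5,465 ÷ 12,200 = 44.8%, over the 43% base limit.
Liquid reserves cover 18,480/1,830 = 10.1 months — ≥ 4 required
44.8% falls in the override range (43%–48%), so the compensating-factor test applies.
Reserves 10.1 < 12 months; credit score 828 ≥ 660.
Override conditions not both satisfied; exception does not apply.

Denied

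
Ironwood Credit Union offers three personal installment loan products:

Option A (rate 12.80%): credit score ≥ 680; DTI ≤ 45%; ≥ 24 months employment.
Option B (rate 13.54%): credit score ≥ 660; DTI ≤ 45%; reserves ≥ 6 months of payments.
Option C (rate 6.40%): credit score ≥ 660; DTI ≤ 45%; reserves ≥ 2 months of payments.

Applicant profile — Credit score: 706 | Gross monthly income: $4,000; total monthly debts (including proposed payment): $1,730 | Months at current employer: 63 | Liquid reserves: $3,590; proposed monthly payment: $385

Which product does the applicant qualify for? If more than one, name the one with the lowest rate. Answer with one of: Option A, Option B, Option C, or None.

DTI = 1,730/4,000 = 43.2%.
Reserves = 3,590/385 = 9.3 months.
Option A: score 706 ≥ 680; DTI 43.2% ≤ 45%; employment 63 ≥ 24 mo → qualifies.
Option B: score 706 ≥ 660; DTI 43.2% ≤ 45%; reserves 9.3 ≥ 6 mo → qualifies.
Option C: score 706 ≥ 660; DTI 43.2% ≤ 45%; reserves 9.3 ≥ 2 mo → qualifies.
Qualifying: Option A, Option B, Option C. Lowest rate is 6.40% → Option C.

Option C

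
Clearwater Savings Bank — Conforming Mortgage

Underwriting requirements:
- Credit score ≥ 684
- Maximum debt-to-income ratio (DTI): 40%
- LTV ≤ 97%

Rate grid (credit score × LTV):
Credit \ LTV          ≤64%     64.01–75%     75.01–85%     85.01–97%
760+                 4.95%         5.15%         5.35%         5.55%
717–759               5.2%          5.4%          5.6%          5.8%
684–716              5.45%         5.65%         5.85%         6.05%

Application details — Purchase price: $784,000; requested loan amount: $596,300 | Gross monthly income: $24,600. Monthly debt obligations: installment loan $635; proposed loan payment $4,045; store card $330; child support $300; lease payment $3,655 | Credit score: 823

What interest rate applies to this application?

5.35%

Credit score 823 ≥ 684; Total monthly debts = (635 + 4,045 + 330 + 300 + 3,655) = 8,965. Debt-to-income = 8,965/24,600 = 36.4% — meets 40% limit
LTV: 596,300 ÷ 784,000 = 76.1%, within 97% cap
Score 823 is in the 760+ band; LTV 76.1% is in the 75.01–85% band → 5.35%.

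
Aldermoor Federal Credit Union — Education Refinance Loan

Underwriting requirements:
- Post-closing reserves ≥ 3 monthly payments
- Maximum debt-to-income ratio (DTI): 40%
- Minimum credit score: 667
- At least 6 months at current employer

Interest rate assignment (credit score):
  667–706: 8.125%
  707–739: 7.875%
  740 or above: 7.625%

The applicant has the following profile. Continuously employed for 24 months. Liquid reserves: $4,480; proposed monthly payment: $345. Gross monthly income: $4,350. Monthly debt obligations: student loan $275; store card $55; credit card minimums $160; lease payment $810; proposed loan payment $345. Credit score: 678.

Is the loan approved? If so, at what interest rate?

Approved at 8.125%

Credit score 678 ≥ 667 (meets minimum)
Liquid reserves cover 4,480/345 = 13.0 months — ≥ 3 required
Employment 24 ≥ 6 months
Total monthly debts = (275 + 55 + 160 + 810 + 345) = 1,645. Debt-to-income = 1,645/4,350 = 37.8% — meets 40% limit
All requirements met. Score 678 falls in the 667–706 tier → 8.125%.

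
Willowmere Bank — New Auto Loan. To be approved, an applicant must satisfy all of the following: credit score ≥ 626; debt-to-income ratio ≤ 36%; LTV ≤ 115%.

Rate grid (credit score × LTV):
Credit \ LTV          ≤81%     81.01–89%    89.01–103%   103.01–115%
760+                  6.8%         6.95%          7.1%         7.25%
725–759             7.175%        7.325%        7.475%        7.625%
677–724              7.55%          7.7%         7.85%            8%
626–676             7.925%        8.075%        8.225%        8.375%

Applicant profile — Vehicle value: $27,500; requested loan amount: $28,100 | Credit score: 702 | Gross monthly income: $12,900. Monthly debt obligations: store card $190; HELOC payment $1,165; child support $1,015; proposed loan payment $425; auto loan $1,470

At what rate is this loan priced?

7.85%

Credit score 702 ≥ 626; Total monthly debts = (190 + 1,165 + 1,015 + 425 + 1,470) = 4,265. DTI = 4,265/12,900 = 33.1% ≤ 36%
Loan-to-value = 28,100/27,500 = 102.2% — pass (115% max)
Credit 702 → row 677–724; LTV 102.2% → column 89.01–103%. Grid cell → 7.85%.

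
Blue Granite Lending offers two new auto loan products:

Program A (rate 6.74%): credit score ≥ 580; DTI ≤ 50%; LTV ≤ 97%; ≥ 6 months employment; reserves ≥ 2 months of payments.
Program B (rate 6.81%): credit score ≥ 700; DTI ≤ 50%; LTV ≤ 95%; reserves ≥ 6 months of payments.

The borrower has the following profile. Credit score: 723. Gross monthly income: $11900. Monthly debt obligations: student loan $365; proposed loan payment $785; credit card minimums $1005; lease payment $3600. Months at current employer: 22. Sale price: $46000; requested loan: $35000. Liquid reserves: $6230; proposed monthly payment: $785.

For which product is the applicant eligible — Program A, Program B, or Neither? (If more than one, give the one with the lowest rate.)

Total debts = (365 + 785 + 1,005 + 3,600) = 5,755; DTI = 5,755/11,900 = 48.4%.
LTV = 35,000/46,000 = 76.1%.
Reserves = 6,230/785 = 7.9 months.
Program A: score 723 ≥ 580; DTI 48.4% ≤ 50%; LTV 76.1% ≤ 97%; employment 22 ≥ 6 mo; reserves 7.9 ≥ 2 mo → qualifies.
Program B: score 723 ≥ 700; DTI 48.4% ≤ 50%; LTV 76.1% ≤ 95%; reserves 7.9 ≥ 6 mo → qualifies.
Qualifying: Program A, Program B. Lowest rate is 6.74% → Program A.

Program A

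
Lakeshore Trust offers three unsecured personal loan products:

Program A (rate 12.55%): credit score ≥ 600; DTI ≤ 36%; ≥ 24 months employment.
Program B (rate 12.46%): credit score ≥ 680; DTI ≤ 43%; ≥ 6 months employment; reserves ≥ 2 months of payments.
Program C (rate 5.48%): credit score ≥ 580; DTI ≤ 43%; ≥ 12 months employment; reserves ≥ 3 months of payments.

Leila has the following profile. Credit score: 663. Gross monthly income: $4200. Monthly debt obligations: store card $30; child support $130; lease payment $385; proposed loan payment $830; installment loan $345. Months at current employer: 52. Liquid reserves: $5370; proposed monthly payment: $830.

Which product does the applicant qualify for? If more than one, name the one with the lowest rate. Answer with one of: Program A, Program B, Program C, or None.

Total debts = (30 + 130 + 385 + 830 + 345) = 1,720; DTI = 1,720/4,200 = 41%.
Reserves = 5,370/830 = 6.5 months.
Program A: score 663 ≥ 600; DTI 41% > 36%; employment 52 ≥ 24 mo → does not qualify.
Program B: score 663 < 680; DTI 41% ≤ 43%; employment 52 ≥ 6 mo; reserves 6.5 ≥ 2 mo → does not qualify.
Program C: score 663 ≥ 580; DTI 41% ≤ 43%; employment 52 ≥ 12 mo; reserves 6.5 ≥ 3 mo → qualifies.

Program C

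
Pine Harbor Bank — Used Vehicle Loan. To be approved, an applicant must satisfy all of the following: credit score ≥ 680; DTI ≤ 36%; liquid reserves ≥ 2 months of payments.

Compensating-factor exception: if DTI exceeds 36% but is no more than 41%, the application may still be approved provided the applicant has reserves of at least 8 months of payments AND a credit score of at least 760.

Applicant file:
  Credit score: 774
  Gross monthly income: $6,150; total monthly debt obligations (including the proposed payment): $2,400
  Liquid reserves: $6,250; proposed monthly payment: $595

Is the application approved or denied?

Credit score 774 ≥ 680 (meets base)
DTI = 2,400/6,150 = 39% > 36% — standard DTI limit exceeded.
Reserves: 6,250 ÷ 595 = 10.5 months (meets 2-month minimum)
DTI 39% is within the 36%–41% exception band; checking compensating factors.
Override check — reserves: 10.5 mo (ok); score: 774 (ok).
Both override conditions satisfied; DTI exception granted.

Approved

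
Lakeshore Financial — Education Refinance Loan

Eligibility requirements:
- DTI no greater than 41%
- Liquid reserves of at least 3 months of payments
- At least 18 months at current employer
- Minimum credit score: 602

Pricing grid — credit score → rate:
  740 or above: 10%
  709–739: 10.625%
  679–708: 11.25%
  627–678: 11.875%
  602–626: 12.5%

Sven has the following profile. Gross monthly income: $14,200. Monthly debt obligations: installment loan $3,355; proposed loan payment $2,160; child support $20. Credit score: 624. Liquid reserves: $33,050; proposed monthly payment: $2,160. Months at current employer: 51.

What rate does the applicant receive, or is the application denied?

Approved at 12.5%

Credit score 624 ≥ 602 (meets minimum)
Reserves: 33,050 ÷ 2,160 = 15.3 months (meets 3-month minimum)
Employment 51 ≥ 18 months
Total monthly debts = (3,355 + 2,160 + 20) = 5,535. Debt-to-income = 5,535/14,200 = 39% — meets 41% limit
All requirements met. Score 624 falls in the 602–626 tier → 12.5%.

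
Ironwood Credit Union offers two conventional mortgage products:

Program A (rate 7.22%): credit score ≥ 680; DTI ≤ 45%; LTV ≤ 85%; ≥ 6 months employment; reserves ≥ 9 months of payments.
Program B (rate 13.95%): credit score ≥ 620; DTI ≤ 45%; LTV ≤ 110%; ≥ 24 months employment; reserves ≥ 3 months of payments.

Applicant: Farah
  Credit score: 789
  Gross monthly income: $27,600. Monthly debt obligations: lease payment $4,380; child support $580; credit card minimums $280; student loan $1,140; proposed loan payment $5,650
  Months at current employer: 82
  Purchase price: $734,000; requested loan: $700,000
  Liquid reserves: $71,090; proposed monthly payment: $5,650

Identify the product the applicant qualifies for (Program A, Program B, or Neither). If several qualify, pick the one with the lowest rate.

Total debts = (4,380 + 580 + 280 + 1,140 + 5,650) = 12,030; DTI = 12,030/27,600 = 43.6%.
LTV = 700,000/734,000 = 95.4%.
Reserves = 71,090/5,650 = 12.6 months.
Program A: score 789 ≥ 680; DTI 43.6% ≤ 45%; LTV 95.4% > 85%; employment 82 ≥ 6 mo; reserves 12.6 ≥ 9 mo → does not qualify.
Program B: score 789 ≥ 620; DTI 43.6% ≤ 45%; LTV 95.4% ≤ 110%; employment 82 ≥ 24 mo; reserves 12.6 ≥ 3 mo → qualifies.

Program B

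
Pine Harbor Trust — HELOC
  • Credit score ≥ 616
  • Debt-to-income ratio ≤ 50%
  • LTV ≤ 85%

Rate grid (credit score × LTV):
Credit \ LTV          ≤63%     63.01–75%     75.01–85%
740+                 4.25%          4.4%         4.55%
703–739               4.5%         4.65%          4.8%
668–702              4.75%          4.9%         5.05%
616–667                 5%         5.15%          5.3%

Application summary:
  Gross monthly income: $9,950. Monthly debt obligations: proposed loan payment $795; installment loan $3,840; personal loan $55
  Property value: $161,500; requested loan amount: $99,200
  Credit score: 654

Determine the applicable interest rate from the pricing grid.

5%

Credit score 654 ≥ 616; Total monthly debts = (795 + 3,840 + 55) = 4,690. Debt-to-income = 4,690/9,950 = 47.1% — meets 50% limit
Loan-to-value = 99,200/161,500 = 61.4% — pass (85% max)
Credit 654 → row 616–667; LTV 61.4% → column ≤63%. Grid cell → 5%.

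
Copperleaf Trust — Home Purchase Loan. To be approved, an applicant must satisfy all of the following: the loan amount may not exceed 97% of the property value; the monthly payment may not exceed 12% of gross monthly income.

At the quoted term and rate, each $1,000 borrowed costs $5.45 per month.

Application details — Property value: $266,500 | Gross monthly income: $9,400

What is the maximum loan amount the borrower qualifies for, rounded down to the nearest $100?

$206,900

Payment cap: 12% × $9,400 = $1,128/month.
At $5.45 per $1,000, that supports 1,128/5.45 × 1,000 ≈ $206,972 → $206,900.
LTV cap: 97% × $266,500 = $258,505 → $258,500.
Binding constraint: payment-to-income.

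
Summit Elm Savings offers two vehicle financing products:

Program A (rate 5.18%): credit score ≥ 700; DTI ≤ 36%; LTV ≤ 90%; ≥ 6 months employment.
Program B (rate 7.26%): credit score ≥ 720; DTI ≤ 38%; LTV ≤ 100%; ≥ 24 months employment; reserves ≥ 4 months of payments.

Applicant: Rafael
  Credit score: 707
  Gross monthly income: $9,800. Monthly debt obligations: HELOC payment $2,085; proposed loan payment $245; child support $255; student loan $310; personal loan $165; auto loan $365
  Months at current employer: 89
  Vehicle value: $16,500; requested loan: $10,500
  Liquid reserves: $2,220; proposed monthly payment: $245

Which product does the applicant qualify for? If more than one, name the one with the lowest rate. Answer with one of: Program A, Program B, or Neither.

Program A

Total debts = (2,085 + 245 + 255 + 310 + 165 + 365) = 3,425; DTI = 3,425/9,800 = 34.9%.
LTV = 10,500/16,500 = 63.6%.
Reserves = 2,220/245 = 9.1 months.
Program A: score 707 ≥ 700; DTI 34.9% ≤ 36%; LTV 63.6% ≤ 90%; employment 89 ≥ 6 mo → qualifies.
Program B: score 707 < 720; DTI 34.9% ≤ 38%; LTV 63.6% ≤ 100%; employment 89 ≥ 24 mo; reserves 9.1 ≥ 4 mo → does not qualify.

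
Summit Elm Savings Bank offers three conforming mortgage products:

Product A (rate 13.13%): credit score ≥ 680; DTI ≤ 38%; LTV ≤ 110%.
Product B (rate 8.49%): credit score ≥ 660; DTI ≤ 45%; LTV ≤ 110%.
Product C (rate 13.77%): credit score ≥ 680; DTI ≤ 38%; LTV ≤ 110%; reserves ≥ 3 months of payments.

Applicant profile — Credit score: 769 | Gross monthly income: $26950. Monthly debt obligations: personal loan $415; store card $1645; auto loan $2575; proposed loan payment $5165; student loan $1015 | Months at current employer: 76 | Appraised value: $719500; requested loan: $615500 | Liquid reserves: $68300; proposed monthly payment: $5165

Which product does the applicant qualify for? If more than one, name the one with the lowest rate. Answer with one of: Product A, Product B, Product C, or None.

Total debts = (415 + 1,645 + 2,575 + 5,165 + 1,015) = 10,815; DTI = 10,815/26,950 = 40.1%.
LTV = 615,500/719,500 = 85.5%.
Reserves = 68,300/5,165 = 13.2 months.
Product A: score 769 ≥ 680; DTI 40.1% > 38%; LTV 85.5% ≤ 110% → does not qualify.
Product B: score 769 ≥ 660; DTI 40.1% ≤ 45%; LTV 85.5% ≤ 110% → qualifies.
Product C: score 769 ≥ 680; DTI 40.1% > 38%; LTV 85.5% ≤ 110%; reserves 13.2 ≥ 3 mo → does not qualify.

Product B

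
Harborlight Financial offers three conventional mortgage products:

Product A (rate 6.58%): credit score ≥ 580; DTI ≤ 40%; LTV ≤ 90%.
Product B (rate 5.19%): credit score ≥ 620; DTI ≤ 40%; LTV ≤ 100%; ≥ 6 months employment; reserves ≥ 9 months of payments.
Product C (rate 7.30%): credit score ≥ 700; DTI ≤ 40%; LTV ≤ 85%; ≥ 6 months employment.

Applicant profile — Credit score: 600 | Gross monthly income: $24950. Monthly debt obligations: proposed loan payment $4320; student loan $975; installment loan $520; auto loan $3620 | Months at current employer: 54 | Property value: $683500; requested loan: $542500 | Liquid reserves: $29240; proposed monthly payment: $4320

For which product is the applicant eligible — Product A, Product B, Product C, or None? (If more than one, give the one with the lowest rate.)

Total debts = (4,320 + 975 + 520 + 3,620) = 9,435; DTI = 9,435/24,950 = 37.8%.
LTV = 542,500/683,500 = 79.4%.
Reserves = 29,240/4,320 = 6.8 months.
Product A: score 600 ≥ 580; DTI 37.8% ≤ 40%; LTV 79.4% ≤ 90% → qualifies.
Product B: score 600 < 620; DTI 37.8% ≤ 40%; LTV 79.4% ≤ 100%; employment 54 ≥ 6 mo; reserves 6.8 < 9 mo → does not qualify.
Product C: score 600 < 700; DTI 37.8% ≤ 40%; LTV 79.4% ≤ 85%; employment 54 ≥ 6 mo → does not qualify.

Product A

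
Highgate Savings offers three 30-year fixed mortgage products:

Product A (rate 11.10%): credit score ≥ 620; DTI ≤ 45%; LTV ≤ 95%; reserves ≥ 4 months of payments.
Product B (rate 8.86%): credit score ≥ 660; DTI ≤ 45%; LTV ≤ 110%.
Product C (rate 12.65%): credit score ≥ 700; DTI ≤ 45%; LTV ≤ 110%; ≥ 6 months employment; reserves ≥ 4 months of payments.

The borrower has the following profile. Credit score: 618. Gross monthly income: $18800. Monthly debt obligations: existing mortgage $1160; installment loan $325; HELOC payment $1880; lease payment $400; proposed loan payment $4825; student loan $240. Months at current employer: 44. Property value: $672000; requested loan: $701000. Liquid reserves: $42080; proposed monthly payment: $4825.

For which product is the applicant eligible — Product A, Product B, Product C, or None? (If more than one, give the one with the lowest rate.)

None

Total debts = (1,160 + 325 + 1,880 + 400 + 4,825 + 240) = 8,830; DTI = 8,830/18,800 = 47%.
LTV = 701,000/672,000 = 104.3%.
Reserves = 42,080/4,825 = 8.7 months.
Product A: score 618 < 620; DTI 47% > 45%; LTV 104.3% > 95%; reserves 8.7 ≥ 4 mo → does not qualify.
Product B: score 618 < 660; DTI 47% > 45%; LTV 104.3% ≤ 110% → does not qualify.
Product C: score 618 < 700; DTI 47% > 45%; LTV 104.3% ≤ 110%; employment 44 ≥ 6 mo; reserves 8.7 ≥ 4 mo → does not qualify.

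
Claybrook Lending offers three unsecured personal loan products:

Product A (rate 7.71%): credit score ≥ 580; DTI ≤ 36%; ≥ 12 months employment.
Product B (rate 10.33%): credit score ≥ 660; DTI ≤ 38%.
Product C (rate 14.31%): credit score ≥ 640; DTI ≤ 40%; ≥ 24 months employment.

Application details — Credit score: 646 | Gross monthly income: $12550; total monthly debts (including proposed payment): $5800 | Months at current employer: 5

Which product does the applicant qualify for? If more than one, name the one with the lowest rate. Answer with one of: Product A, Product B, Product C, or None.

DTI = 5,800/12,550 = 46.2%.
Product A: score 646 ≥ 580; DTI 46.2% > 36%; employment 5 < 12 mo → does not qualify.
Product B: score 646 < 660; DTI 46.2% > 38% → does not qualify.
Product C: score 646 ≥ 640; DTI 46.2% > 40%; employment 5 < 24 mo → does not qualify.

None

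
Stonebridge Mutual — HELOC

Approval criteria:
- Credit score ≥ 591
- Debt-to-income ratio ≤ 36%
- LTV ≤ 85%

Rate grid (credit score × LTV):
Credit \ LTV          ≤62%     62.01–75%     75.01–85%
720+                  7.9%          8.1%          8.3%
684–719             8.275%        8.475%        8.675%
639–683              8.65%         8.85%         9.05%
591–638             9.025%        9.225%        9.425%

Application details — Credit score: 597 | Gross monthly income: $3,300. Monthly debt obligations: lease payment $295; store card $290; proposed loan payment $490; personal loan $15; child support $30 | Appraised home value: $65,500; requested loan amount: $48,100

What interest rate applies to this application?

Credit score 597 ≥ 591; Total monthly debts = (295 + 290 + 490 + 15 + 30) = 1,120. DTI: 1,120 ÷ 3,300 = 33.9%, within the 36% cap
LTV: 48,100 ÷ 65,500 = 73.4%, within 85% cap
Credit 597 → row 591–638; LTV 73.4% → column 62.01–75%. Grid cell → 9.225%.

9.225%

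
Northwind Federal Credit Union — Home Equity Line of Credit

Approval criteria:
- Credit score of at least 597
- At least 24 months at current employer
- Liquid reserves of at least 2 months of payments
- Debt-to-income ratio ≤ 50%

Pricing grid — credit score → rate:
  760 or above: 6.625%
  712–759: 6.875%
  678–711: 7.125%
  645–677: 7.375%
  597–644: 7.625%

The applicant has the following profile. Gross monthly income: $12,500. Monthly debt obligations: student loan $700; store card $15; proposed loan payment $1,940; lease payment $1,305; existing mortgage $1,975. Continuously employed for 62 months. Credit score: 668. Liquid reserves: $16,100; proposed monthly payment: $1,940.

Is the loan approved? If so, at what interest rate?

Approved at 7.375%

Credit score 668 ≥ 597 (meets minimum)
Liquid reserves cover 16,100/1,940 = 8.3 months — ≥ 2 required
Total monthly debts = (700 + 15 + 1,940 + 1,305 + 1,975) = 5,935. DTI = 5,935/12,500 = 47.5% ≤ 50%
Employment 62 ≥ 24 months
All requirements met. Score 668 falls in the 645–677 tier → 7.375%.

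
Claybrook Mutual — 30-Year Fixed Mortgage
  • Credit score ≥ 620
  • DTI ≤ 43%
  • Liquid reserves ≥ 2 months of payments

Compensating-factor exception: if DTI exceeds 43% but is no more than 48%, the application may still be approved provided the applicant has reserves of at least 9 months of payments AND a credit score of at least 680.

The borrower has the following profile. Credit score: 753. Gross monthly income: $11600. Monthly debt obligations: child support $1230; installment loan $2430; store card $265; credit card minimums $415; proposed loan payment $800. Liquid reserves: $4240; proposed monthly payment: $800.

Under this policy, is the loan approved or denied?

Denied

Credit score 753 ≥ 620 (meets base)
Total debts = (1,230 + 2,430 + 265 + 415 + 800) = 5,140. DTI: 5,140 ÷ 11,600 = 44.3%, over the 43% base limit.
Reserves: 4,240 ÷ 800 = 5.3 months (meets 2-month minimum)
DTI 44.3% is within the 43%–48% exception band; checking compensating factors.
Override check — reserves: 5.3 mo (short of 9); score: 753 (ok).
Compensating-factor requirement not fully met.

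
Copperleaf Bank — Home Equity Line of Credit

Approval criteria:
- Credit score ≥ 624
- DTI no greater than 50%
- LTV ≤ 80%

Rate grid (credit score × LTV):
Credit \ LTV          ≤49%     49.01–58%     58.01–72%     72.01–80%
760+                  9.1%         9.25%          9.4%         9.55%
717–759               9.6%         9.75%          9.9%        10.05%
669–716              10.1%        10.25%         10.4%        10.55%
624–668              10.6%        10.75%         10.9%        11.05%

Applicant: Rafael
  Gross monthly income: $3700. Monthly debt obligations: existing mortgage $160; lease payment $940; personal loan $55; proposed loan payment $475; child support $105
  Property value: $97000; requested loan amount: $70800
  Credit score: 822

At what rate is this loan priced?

9.55%

Credit score 822 ≥ 624; Total monthly debts = (160 + 940 + 55 + 475 + 105) = 1,735. DTI = 1,735/3,700 = 46.9% ≤ 50%
LTV = 70,800/97,000 = 73% ≤ 80%
Credit 822 → row 760+; LTV 73% → column 72.01–80%. Grid cell → 9.55%.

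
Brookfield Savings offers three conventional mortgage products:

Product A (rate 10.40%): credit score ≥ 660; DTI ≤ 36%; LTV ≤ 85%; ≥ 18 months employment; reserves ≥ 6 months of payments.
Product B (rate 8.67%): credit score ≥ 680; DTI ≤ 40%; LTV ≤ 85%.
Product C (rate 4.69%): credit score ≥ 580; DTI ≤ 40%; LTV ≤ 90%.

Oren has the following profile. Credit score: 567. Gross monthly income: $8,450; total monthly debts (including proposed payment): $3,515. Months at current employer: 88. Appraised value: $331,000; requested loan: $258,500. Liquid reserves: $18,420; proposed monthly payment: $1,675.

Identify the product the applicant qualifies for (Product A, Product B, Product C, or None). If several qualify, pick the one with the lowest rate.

DTI = 3,515/8,450 = 41.6%.
LTV = 258,500/331,000 = 78.1%.
Reserves = 18,420/1,675 = 11.0 months.
Product A: score 567 < 660; DTI 41.6% > 36%; LTV 78.1% ≤ 85%; employment 88 ≥ 18 mo; reserves 11.0 ≥ 6 mo → does not qualify.
Product B: score 567 < 680; DTI 41.6% > 40%; LTV 78.1% ≤ 85% → does not qualify.
Product C: score 567 < 580; DTI 41.6% > 40%; LTV 78.1% ≤ 90% → does not qualify.

None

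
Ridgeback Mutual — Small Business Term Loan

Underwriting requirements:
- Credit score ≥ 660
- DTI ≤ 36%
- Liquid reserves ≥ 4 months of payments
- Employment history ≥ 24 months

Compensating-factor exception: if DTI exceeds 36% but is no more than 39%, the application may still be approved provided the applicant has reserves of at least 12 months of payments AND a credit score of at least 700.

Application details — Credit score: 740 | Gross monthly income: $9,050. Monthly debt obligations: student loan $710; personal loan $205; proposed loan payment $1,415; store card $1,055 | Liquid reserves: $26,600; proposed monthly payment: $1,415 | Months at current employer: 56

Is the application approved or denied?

Credit score 740 ≥ 660 (meets base)
Total debts = (710 + 205 + 1,415 + 1,055) = 3,385. DTI: 3,385 ÷ 9,050 = 37.4%, over the 36% base limit.
Reserves: 26,600 ÷ 1,415 = 18.8 months (meets 4-month minimum)
Employment 56 ≥ 24 months
DTI 37.4% is within the 36%–39% exception band; checking compensating factors.
Override check — reserves: 18.8 mo (ok); score: 740 (ok).
Both compensating conditions met → exception applies.

Approved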